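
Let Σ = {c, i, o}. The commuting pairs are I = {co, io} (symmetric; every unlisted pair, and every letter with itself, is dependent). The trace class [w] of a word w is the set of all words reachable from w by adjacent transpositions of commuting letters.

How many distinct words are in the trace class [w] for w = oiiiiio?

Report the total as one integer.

#0=o has no predecessor
#1=i has no predecessor
#2=i depends on [1:i]
#3=i depends on [2:i]
#4=i depends on [3:i]
#5=i depends on [4:i]
#6=o depends on [0:o]
sources: [0:o, 1:i]
N(rest) = Σ N(rest − s) over sources s of rest; N(one piece) = 1:
  size 1 → [5]=1  [6]=1
  size 2 → [0,6]=1  [4,5]=1  [5,6]=2
  size 3 → [0,5,6]=3  [3,4,5]=1  [4,5,6]=3
  size 4 → [0,4,5,6]=6  [2,3,4,5]=1  [3,4,5,6]=4
  size 5 → [0,3,4,5,6]=10  [1,2,3,4,5]=1  [2,3,4,5,6]=5
  first=0(o) contributes 6
  first=1(i) contributes 15
|[w]| = 21

21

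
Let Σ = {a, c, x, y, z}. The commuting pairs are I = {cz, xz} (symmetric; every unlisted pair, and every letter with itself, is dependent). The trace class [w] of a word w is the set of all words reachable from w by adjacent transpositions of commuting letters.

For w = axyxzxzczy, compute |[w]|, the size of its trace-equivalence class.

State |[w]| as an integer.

0(a) covers ∅
1(x) covers 0:a
2(y) covers 1:x
3(x) covers 2:y
4(z) covers 2:y
5(x) covers 3:x
6(z) covers 4:z
7(c) covers 5:x
8(z) covers 6:z
9(y) covers 7:c, 8:z
floor of heap: 0:a
completions by unplaced set U, small U first (add the entries for U minus each lowest piece of U):
  |U|=1: {9}:1
  |U|=2: {7,9}:1  {8,9}:1
  |U|=3: {5,7,9}:1  {6,8,9}:1  {7,8,9}:2
  |U|=4: {3,5,7,9}:1  {4,6,8,9}:1  {5,7,8,9}:3  {6,7,8,9}:3
  |U|=5: {3,5,7,8,9}:4  {4,6,7,8,9}:4  {5,6,7,8,9}:6
  |U|=6: {3,5,6,7,8,9}:10  {4,5,6,7,8,9}:10
  |U|=7: {3,4,5,6,7,8,9}:20
  |U|=8: {2,3,4,5,6,7,8,9}:20
  start at 0(a): 20

20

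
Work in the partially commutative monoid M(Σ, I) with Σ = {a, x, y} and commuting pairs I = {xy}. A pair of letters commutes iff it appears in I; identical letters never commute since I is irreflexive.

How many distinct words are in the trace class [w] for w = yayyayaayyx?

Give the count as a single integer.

3

0(y) covers ∅
1(a) covers 0:y
2(y) covers 1:a
3(y) covers 2:y
4(a) covers 3:y
5(y) covers 4:a
6(a) covers 5:y
7(a) covers 6:a
8(y) covers 7:a
9(y) covers 8:y
10(x) covers 7:a
floor of heap: 0:y
completions by unplaced set U, small U first (add the entries for U minus each lowest piece of U):
  |U|=1: {9}:1  {10}:1
  |U|=2: {8,9}:1  {9,10}:2
  |U|=3: {8,9,10}:3
  |U|=4: {7,8,9,10}:3
  |U|=5: {6,7,8,9,10}:3
  |U|=6: {5,6,7,8,9,10}:3
  |U|=7: {4,5,6,7,8,9,10}:3
  |U|=8: {3,4,5,6,7,8,9,10}:3
  |U|=9: {2,3,4,5,6,7,8,9,10}:3
  start at 0(y): 3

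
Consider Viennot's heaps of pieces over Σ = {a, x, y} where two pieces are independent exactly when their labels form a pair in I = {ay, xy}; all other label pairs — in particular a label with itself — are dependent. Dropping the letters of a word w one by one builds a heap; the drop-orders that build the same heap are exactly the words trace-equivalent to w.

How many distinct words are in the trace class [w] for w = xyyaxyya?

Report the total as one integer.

#0=x has no predecessor
#1=y has no predecessor
#2=y depends on [1:y]
#3=a depends on [0:x]
#4=x depends on [3:a]
#5=y depends on [2:y]
#6=y depends on [5:y]
#7=a depends on [4:x]
sources: [0:x, 1:y]
N(rest) = Σ N(rest − s) over sources s of rest; N(one piece) = 1:
  size 1 → [6]=1  [7]=1
  size 2 → [4,7]=1  [5,6]=1  [6,7]=2
  size 3 → [2,5,6]=1  [3,4,7]=1  [4,6,7]=3  [5,6,7]=3
  size 4 → [0,3,4,7]=1  [1,2,5,6]=1  [2,5,6,7]=4  [3,4,6,7]=4  [4,5,6,7]=6
  size 5 → [0,3,4,6,7]=5  [1,2,5,6,7]=5  [2,4,5,6,7]=10  [3,4,5,6,7]=10
  size 6 → [0,3,4,5,6,7]=15  [1,2,4,5,6,7]=15  [2,3,4,5,6,7]=20
  first=0(x) contributes 35
  first=1(y) contributes 35
|[w]| = 70

70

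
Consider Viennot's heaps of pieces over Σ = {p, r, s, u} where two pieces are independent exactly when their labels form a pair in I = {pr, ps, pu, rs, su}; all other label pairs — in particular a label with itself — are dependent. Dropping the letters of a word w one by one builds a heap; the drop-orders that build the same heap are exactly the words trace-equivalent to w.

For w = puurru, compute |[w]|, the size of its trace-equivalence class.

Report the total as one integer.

drop 0:p onto floor
drop 1:u onto floor
drop 2:u onto {1:u}
drop 3:r onto {2:u}
drop 4:r onto {3:r}
drop 5:u onto {4:r}
ground layer = {0:p, 1:u}
drop-orders for the pieces not yet dropped (sum over which currently-grounded one goes next):
  1 to go: {0} 1  {5} 1
  2 to go: {0,5} 2  {4,5} 1
  3 to go: {0,4,5} 3  {3,4,5} 1
  4 to go: {0,3,4,5} 4  {2,3,4,5} 1
  if 0:p drops first: 1 orders
  if 1:u drops first: 5 orders
heap linearizations: 6

6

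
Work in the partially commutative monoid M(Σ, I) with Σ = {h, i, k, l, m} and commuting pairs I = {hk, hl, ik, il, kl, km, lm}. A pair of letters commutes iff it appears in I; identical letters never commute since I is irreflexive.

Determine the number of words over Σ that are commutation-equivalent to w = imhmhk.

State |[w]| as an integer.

piece 0:i — minimal
piece 1:m rests on {0:i}
piece 2:h rests on {1:m}
piece 3:m rests on {2:h}
piece 4:h rests on {3:m}
piece 5:k — minimal
minimal pieces: {0:i, 5:k}
ways to finish when only these pieces remain (= sum over removing one remaining piece with nothing left below it):
  1 left: {4}→1  {5}→1
  2 left: {3,4}→1  {4,5}→2
  3 left: {2,3,4}→1  {3,4,5}→3
  4 left: {1,2,3,4}→1  {2,3,4,5}→4
  placing 0:i first → 5 extensions
  placing 5:k first → 1 extensions
total linear extensions = 6

6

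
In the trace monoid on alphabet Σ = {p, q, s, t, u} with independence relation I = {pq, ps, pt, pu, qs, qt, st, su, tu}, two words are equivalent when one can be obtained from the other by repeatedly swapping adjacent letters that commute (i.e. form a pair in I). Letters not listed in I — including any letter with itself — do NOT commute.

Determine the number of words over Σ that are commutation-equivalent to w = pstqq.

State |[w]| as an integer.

piece 0:p — minimal
piece 1:s — minimal
piece 2:t — minimal
piece 3:q — minimal
piece 4:q rests on {3:q}
minimal pieces: {0:p, 1:s, 2:t, 3:q}
ways to finish when only these pieces remain (= sum over removing one remaining piece with nothing left below it):
  1 left: {0}→1  {1}→1  {2}→1  {4}→1
  2 left: {0,1}→2  {0,2}→2  {0,4}→2  {1,2}→2  {1,4}→2  {2,4}→2  {3,4}→1
  3 left: {0,1,2}→6  {0,1,4}→6  {0,2,4}→6  {0,3,4}→3  {1,2,4}→6  {1,3,4}→3  {2,3,4}→3
  placing 0:p first → 12 extensions
  placing 1:s first → 12 extensions
  placing 2:t first → 12 extensions
  placing 3:q first → 24 extensions
total linear extensions = 60

60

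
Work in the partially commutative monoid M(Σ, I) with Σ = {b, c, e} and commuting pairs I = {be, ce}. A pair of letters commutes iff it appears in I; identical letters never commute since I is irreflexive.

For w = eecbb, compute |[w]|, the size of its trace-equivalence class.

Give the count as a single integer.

10

#0=e has no predecessor
#1=e depends on [0:e]
#2=c has no predecessor
#3=b depends on [2:c]
#4=b depends on [3:b]
sources: [0:e, 2:c]
N(rest) = Σ N(rest − s) over sources s of rest; N(one piece) = 1:
  size 1 → [1]=1  [4]=1
  size 2 → [0,1]=1  [1,4]=2  [3,4]=1
  size 3 → [0,1,4]=3  [1,3,4]=3  [2,3,4]=1
  first=0(e) contributes 4
  first=2(c) contributes 6
|[w]| = 10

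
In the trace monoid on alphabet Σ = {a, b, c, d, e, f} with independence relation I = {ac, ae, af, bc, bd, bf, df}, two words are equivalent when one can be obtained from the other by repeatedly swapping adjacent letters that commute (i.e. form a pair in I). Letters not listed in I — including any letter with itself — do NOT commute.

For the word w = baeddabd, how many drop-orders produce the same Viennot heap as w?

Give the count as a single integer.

0(b) covers ∅
1(a) covers 0:b
2(e) covers 0:b
3(d) covers 1:a, 2:e
4(d) covers 3:d
5(a) covers 4:d
6(b) covers 5:a
7(d) covers 5:a
floor of heap: 0:b
completions by unplaced set U, small U first (add the entries for U minus each lowest piece of U):
  |U|=1: {6}:1  {7}:1
  |U|=2: {6,7}:2
  |U|=3: {5,6,7}:2
  |U|=4: {4,5,6,7}:2
  |U|=5: {3,4,5,6,7}:2
  |U|=6: {1,3,4,5,6,7}:2  {2,3,4,5,6,7}:2
  start at 0(b): 4

4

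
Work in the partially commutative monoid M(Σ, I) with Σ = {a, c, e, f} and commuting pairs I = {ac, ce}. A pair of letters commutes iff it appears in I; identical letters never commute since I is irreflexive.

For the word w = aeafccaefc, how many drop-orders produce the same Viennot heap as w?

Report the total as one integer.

#0=a has no predecessor
#1=e depends on [0:a]
#2=a depends on [1:e]
#3=f depends on [2:a]
#4=c depends on [3:f]
#5=c depends on [4:c]
#6=a depends on [3:f]
#7=e depends on [6:a]
#8=f depends on [5:c, 7:e]
#9=c depends on [8:f]
sources: [0:a]
N(rest) = Σ N(rest − s) over sources s of rest; N(one piece) = 1:
  size 1 → [9]=1
  size 2 → [8,9]=1
  size 3 → [5,8,9]=1  [7,8,9]=1
  size 4 → [4,5,8,9]=1  [5,7,8,9]=2  [6,7,8,9]=1
  size 5 → [4,5,7,8,9]=3  [5,6,7,8,9]=3
  size 6 → [4,5,6,7,8,9]=6
  size 7 → [3,4,5,6,7,8,9]=6
  size 8 → [2,3,4,5,6,7,8,9]=6
  first=0(a) contributes 6

6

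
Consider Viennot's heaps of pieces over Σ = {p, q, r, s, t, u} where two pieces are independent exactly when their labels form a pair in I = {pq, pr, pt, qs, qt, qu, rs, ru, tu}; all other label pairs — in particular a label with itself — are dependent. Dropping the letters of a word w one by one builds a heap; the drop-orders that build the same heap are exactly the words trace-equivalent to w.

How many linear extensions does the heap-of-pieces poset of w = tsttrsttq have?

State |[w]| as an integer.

#0=t has no predecessor
#1=s depends on [0:t]
#2=t depends on [1:s]
#3=t depends on [2:t]
#4=r depends on [3:t]
#5=s depends on [3:t]
#6=t depends on [4:r, 5:s]
#7=t depends on [6:t]
#8=q depends on [4:r]
sources: [0:t]
N(rest) = Σ N(rest − s) over sources s of rest; N(one piece) = 1:
  size 1 → [7]=1  [8]=1
  size 2 → [6,7]=1  [7,8]=2
  size 3 → [5,6,7]=1  [6,7,8]=3
  size 4 → [4,6,7,8]=3  [5,6,7,8]=4
  size 5 → [4,5,6,7,8]=7
  size 6 → [3,4,5,6,7,8]=7
  size 7 → [2,3,4,5,6,7,8]=7
  first=0(t) contributes 7

7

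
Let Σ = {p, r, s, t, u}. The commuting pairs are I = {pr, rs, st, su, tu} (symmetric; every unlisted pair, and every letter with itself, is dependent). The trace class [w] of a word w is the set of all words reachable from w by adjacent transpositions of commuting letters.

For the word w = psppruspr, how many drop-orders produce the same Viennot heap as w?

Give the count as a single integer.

drop 0:p onto floor
drop 1:s onto {0:p}
drop 2:p onto {1:s}
drop 3:p onto {2:p}
drop 4:r onto floor
drop 5:u onto {3:p, 4:r}
drop 6:s onto {3:p}
drop 7:p onto {5:u, 6:s}
drop 8:r onto {5:u}
ground layer = {0:p, 4:r}
drop-orders for the pieces not yet dropped (sum over which currently-grounded one goes next):
  1 to go: {7} 1  {8} 1
  2 to go: {6,7} 1  {7,8} 2
  3 to go: {5,7,8} 2  {6,7,8} 3
  4 to go: {4,5,7,8} 2  {5,6,7,8} 5
  5 to go: {3,5,6,7,8} 5  {4,5,6,7,8} 7
  6 to go: {2,3,5,6,7,8} 5  {3,4,5,6,7,8} 12
  7 to go: {1,2,3,5,6,7,8} 5  {2,3,4,5,6,7,8} 17
  if 0:p drops first: 22 orders
  if 4:r drops first: 5 orders
heap linearizations: 27

27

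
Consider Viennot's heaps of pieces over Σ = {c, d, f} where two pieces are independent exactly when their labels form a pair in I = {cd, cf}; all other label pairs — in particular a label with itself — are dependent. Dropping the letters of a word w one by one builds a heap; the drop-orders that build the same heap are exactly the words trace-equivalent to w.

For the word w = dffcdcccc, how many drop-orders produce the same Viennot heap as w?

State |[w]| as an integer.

126

#0=d has no predecessor
#1=f depends on [0:d]
#2=f depends on [1:f]
#3=c has no predecessor
#4=d depends on [2:f]
#5=c depends on [3:c]
#6=c depends on [5:c]
#7=c depends on [6:c]
#8=c depends on [7:c]
sources: [0:d, 3:c]
N(rest) = Σ N(rest − s) over sources s of rest; N(one piece) = 1:
  size 1 → [4]=1  [8]=1
  size 2 → [2,4]=1  [4,8]=2  [7,8]=1
  size 3 → [1,2,4]=1  [2,4,8]=3  [4,7,8]=3  [6,7,8]=1
  size 4 → [0,1,2,4]=1  [1,2,4,8]=4  [2,4,7,8]=6  [4,6,7,8]=4  [5,6,7,8]=1
  size 5 → [0,1,2,4,8]=5  [1,2,4,7,8]=10  [2,4,6,7,8]=10  [3,5,6,7,8]=1  [4,5,6,7,8]=5
  size 6 → [0,1,2,4,7,8]=15  [1,2,4,6,7,8]=20  [2,4,5,6,7,8]=15  [3,4,5,6,7,8]=6
  size 7 → [0,1,2,4,6,7,8]=35  [1,2,4,5,6,7,8]=35  [2,3,4,5,6,7,8]=21
  first=0(d) contributes 56
  first=3(c) contributes 70
|[w]| = 126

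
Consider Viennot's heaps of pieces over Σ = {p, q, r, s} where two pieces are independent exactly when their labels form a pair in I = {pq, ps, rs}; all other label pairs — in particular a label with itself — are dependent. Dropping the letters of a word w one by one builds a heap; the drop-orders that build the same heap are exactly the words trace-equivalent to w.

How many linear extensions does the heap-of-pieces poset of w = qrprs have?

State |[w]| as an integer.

4

#0=q has no predecessor
#1=r depends on [0:q]
#2=p depends on [1:r]
#3=r depends on [2:p]
#4=s depends on [0:q]
sources: [0:q]
N(rest) = Σ N(rest − s) over sources s of rest; N(one piece) = 1:
  size 1 → [3]=1  [4]=1
  size 2 → [2,3]=1  [3,4]=2
  size 3 → [1,2,3]=1  [2,3,4]=3
  first=0(q) contributes 4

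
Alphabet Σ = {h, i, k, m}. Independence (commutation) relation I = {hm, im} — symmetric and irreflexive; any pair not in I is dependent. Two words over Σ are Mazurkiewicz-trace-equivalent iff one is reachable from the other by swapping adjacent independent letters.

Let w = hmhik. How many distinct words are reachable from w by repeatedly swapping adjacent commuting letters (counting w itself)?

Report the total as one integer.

4

piece 0:h — minimal
piece 1:m — minimal
piece 2:h rests on {0:h}
piece 3:i rests on {2:h}
piece 4:k rests on {1:m, 3:i}
minimal pieces: {0:h, 1:m}
ways to finish when only these pieces remain (= sum over removing one remaining piece with nothing left below it):
  1 left: {4}→1
  2 left: {1,4}→1  {3,4}→1
  3 left: {1,3,4}→2  {2,3,4}→1
  placing 0:h first → 3 extensions
  placing 1:m first → 1 extensions
total linear extensions = 4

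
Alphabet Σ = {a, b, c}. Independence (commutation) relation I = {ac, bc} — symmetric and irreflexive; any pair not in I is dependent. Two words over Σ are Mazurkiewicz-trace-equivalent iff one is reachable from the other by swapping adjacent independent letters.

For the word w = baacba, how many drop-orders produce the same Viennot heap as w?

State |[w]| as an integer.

6

0(b) covers ∅
1(a) covers 0:b
2(a) covers 1:a
3(c) covers ∅
4(b) covers 2:a
5(a) covers 4:b
floor of heap: 0:b, 3:c
completions by unplaced set U, small U first (add the entries for U minus each lowest piece of U):
  |U|=1: {3}:1  {5}:1
  |U|=2: {3,5}:2  {4,5}:1
  |U|=3: {2,4,5}:1  {3,4,5}:3
  |U|=4: {1,2,4,5}:1  {2,3,4,5}:4
  start at 0(b): 5
  start at 3(c): 1
sum over floor = 6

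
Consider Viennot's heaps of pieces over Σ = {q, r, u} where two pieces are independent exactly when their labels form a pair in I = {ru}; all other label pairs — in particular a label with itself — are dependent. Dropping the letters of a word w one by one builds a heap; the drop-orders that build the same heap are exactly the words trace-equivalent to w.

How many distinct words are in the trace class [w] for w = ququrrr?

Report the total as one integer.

4

#0=q has no predecessor
#1=u depends on [0:q]
#2=q depends on [1:u]
#3=u depends on [2:q]
#4=r depends on [2:q]
#5=r depends on [4:r]
#6=r depends on [5:r]
sources: [0:q]
N(rest) = Σ N(rest − s) over sources s of rest; N(one piece) = 1:
  size 1 → [3]=1  [6]=1
  size 2 → [3,6]=2  [5,6]=1
  size 3 → [3,5,6]=3  [4,5,6]=1
  size 4 → [3,4,5,6]=4
  size 5 → [2,3,4,5,6]=4
  first=0(q) contributes 4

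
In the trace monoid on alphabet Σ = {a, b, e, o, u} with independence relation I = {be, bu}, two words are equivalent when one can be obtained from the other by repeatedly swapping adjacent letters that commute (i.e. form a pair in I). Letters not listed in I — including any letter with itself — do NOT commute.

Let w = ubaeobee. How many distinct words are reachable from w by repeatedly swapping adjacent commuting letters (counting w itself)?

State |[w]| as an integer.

#0=u has no predecessor
#1=b has no predecessor
#2=a depends on [0:u, 1:b]
#3=e depends on [2:a]
#4=o depends on [3:e]
#5=b depends on [4:o]
#6=e depends on [4:o]
#7=e depends on [6:e]
sources: [0:u, 1:b]
N(rest) = Σ N(rest − s) over sources s of rest; N(one piece) = 1:
  size 1 → [5]=1  [7]=1
  size 2 → [5,7]=2  [6,7]=1
  size 3 → [5,6,7]=3
  size 4 → [4,5,6,7]=3
  size 5 → [3,4,5,6,7]=3
  size 6 → [2,3,4,5,6,7]=3
  first=0(u) contributes 3
  first=1(b) contributes 3
|[w]| = 6

6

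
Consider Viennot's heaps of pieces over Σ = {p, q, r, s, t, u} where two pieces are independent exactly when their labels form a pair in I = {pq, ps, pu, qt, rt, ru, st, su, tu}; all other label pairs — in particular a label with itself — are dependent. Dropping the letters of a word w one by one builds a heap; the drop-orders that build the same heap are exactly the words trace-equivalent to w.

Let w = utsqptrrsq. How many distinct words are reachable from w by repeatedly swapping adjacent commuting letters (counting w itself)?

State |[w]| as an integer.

0(u) covers ∅
1(t) covers ∅
2(s) covers ∅
3(q) covers 0:u, 2:s
4(p) covers 1:t
5(t) covers 4:p
6(r) covers 3:q, 4:p
7(r) covers 6:r
8(s) covers 7:r
9(q) covers 8:s
floor of heap: 0:u, 1:t, 2:s
completions by unplaced set U, small U first (add the entries for U minus each lowest piece of U):
  |U|=1: {5}:1  {9}:1
  |U|=2: {5,9}:2  {8,9}:1
  |U|=3: {5,8,9}:3  {7,8,9}:1
  |U|=4: {5,7,8,9}:4  {6,7,8,9}:1
  |U|=5: {3,6,7,8,9}:1  {5,6,7,8,9}:5
  |U|=6: {0,3,6,7,8,9}:1  {2,3,6,7,8,9}:1  {3,5,6,7,8,9}:6  {4,5,6,7,8,9}:5
  |U|=7: {0,2,3,6,7,8,9}:2  {0,3,5,6,7,8,9}:7  {1,4,5,6,7,8,9}:5  {2,3,5,6,7,8,9}:7  {3,4,5,6,7,8,9}:11
  |U|=8: {0,2,3,5,6,7,8,9}:16  {0,3,4,5,6,7,8,9}:18  {1,3,4,5,6,7,8,9}:16  {2,3,4,5,6,7,8,9}:18
  start at 0(u): 34
  start at 1(t): 52
  start at 2(s): 34
sum over floor = 120

120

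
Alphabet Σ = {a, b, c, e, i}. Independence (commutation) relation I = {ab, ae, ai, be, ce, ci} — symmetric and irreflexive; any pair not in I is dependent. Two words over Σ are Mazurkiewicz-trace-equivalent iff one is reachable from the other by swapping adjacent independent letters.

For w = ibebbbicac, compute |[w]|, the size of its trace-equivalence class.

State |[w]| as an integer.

26

piece 0:i — minimal
piece 1:b rests on {0:i}
piece 2:e rests on {0:i}
piece 3:b rests on {1:b}
piece 4:b rests on {3:b}
piece 5:b rests on {4:b}
piece 6:i rests on {2:e, 5:b}
piece 7:c rests on {5:b}
piece 8:a rests on {7:c}
piece 9:c rests on {8:a}
minimal pieces: {0:i}
ways to finish when only these pieces remain (= sum over removing one remaining piece with nothing left below it):
  1 left: {6}→1  {9}→1
  2 left: {2,6}→1  {6,9}→2  {8,9}→1
  3 left: {2,6,9}→3  {6,8,9}→3  {7,8,9}→1
  4 left: {2,6,8,9}→6  {6,7,8,9}→4
  5 left: {2,6,7,8,9}→10  {5,6,7,8,9}→4
  6 left: {2,5,6,7,8,9}→14  {4,5,6,7,8,9}→4
  7 left: {2,4,5,6,7,8,9}→18  {3,4,5,6,7,8,9}→4
  8 left: {1,3,4,5,6,7,8,9}→4  {2,3,4,5,6,7,8,9}→22
  placing 0:i first → 26 extensions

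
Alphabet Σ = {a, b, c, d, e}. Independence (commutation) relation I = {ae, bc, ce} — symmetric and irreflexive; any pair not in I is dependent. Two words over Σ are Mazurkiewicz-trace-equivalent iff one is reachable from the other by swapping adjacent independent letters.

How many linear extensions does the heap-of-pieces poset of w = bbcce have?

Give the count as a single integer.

10

piece 0:b — minimal
piece 1:b rests on {0:b}
piece 2:c — minimal
piece 3:c rests on {2:c}
piece 4:e rests on {1:b}
minimal pieces: {0:b, 2:c}
ways to finish when only these pieces remain (= sum over removing one remaining piece with nothing left below it):
  1 left: {3}→1  {4}→1
  2 left: {1,4}→1  {2,3}→1  {3,4}→2
  3 left: {0,1,4}→1  {1,3,4}→3  {2,3,4}→3
  placing 0:b first → 6 extensions
  placing 2:c first → 4 extensions
total linear extensions = 10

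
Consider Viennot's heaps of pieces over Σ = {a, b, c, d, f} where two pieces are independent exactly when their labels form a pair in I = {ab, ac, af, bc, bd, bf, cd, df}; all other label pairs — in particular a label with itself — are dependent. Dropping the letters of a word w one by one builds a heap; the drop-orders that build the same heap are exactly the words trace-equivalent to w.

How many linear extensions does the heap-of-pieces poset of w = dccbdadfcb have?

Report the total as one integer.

drop 0:d onto floor
drop 1:c onto floor
drop 2:c onto {1:c}
drop 3:b onto floor
drop 4:d onto {0:d}
drop 5:a onto {4:d}
drop 6:d onto {5:a}
drop 7:f onto {2:c}
drop 8:c onto {7:f}
drop 9:b onto {3:b}
ground layer = {0:d, 1:c, 3:b}
drop-orders for the pieces not yet dropped (sum over which currently-grounded one goes next):
  1 to go: {6} 1  {8} 1  {9} 1
  2 to go: {3,9} 1  {5,6} 1  {6,8} 2  {6,9} 2  {7,8} 1  {8,9} 2
  3 to go: {2,7,8} 1  {3,6,9} 3  {3,8,9} 3  {4,5,6} 1  {5,6,8} 3  {5,6,9} 3  {6,7,8} 3  {6,8,9} 6  {7,8,9} 3
  4 to go: {0,4,5,6} 1  {1,2,7,8} 1  {2,6,7,8} 4  {2,7,8,9} 4  {3,5,6,9} 6  {3,6,8,9} 12  {3,7,8,9} 6  {4,5,6,8} 4  {4,5,6,9} 4  {5,6,7,8} 6  {5,6,8,9} 12  {6,7,8,9} 12
  5 to go: {0,4,5,6,8} 5  {0,4,5,6,9} 5  {1,2,6,7,8} 5  {1,2,7,8,9} 5  {2,3,7,8,9} 10  {2,5,6,7,8} 10  {2,6,7,8,9} 20  {3,4,5,6,9} 10  {3,5,6,8,9} 30  {3,6,7,8,9} 30  {4,5,6,7,8} 10  {4,5,6,8,9} 20  {5,6,7,8,9} 30
  6 to go: {0,3,4,5,6,9} 15  {0,4,5,6,7,8} 15  {0,4,5,6,8,9} 30  {1,2,3,7,8,9} 15  {1,2,5,6,7,8} 15  {1,2,6,7,8,9} 30  {2,3,6,7,8,9} 60  {2,4,5,6,7,8} 20  {2,5,6,7,8,9} 60  {3,4,5,6,8,9} 60  {3,5,6,7,8,9} 90  {4,5,6,7,8,9} 60
  7 to go: {0,2,4,5,6,7,8} 35  {0,3,4,5,6,8,9} 105  {0,4,5,6,7,8,9} 105  {1,2,3,6,7,8,9} 105  {1,2,4,5,6,7,8} 35  {1,2,5,6,7,8,9} 105  {2,3,5,6,7,8,9} 210  {2,4,5,6,7,8,9} 140  {3,4,5,6,7,8,9} 210
  8 to go: {0,1,2,4,5,6,7,8} 70  {0,2,4,5,6,7,8,9} 280  {0,3,4,5,6,7,8,9} 420  {1,2,3,5,6,7,8,9} 420  {1,2,4,5,6,7,8,9} 280  {2,3,4,5,6,7,8,9} 560
  if 0:d drops first: 1260 orders
  if 1:c drops first: 1260 orders
  if 3:b drops first: 630 orders
heap linearizations: 3150

3150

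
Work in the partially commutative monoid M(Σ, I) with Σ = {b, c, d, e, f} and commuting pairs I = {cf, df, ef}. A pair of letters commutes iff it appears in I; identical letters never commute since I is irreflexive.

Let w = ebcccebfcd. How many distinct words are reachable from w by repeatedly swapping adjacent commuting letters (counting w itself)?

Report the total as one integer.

#0=e has no predecessor
#1=b depends on [0:e]
#2=c depends on [1:b]
#3=c depends on [2:c]
#4=c depends on [3:c]
#5=e depends on [4:c]
#6=b depends on [5:e]
#7=f depends on [6:b]
#8=c depends on [6:b]
#9=d depends on [8:c]
sources: [0:e]
N(rest) = Σ N(rest − s) over sources s of rest; N(one piece) = 1:
  size 1 → [7]=1  [9]=1
  size 2 → [7,9]=2  [8,9]=1
  size 3 → [7,8,9]=3
  size 4 → [6,7,8,9]=3
  size 5 → [5,6,7,8,9]=3
  size 6 → [4,5,6,7,8,9]=3
  size 7 → [3,4,5,6,7,8,9]=3
  size 8 → [2,3,4,5,6,7,8,9]=3
  first=0(e) contributes 3

3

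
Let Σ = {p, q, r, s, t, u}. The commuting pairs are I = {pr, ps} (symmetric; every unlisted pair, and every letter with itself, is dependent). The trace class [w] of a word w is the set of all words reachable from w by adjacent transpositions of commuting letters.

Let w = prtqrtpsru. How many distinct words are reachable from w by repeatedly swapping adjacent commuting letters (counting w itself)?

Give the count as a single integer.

#0=p has no predecessor
#1=r has no predecessor
#2=t depends on [0:p, 1:r]
#3=q depends on [2:t]
#4=r depends on [3:q]
#5=t depends on [4:r]
#6=p depends on [5:t]
#7=s depends on [5:t]
#8=r depends on [7:s]
#9=u depends on [6:p, 8:r]
sources: [0:p, 1:r]
N(rest) = Σ N(rest − s) over sources s of rest; N(one piece) = 1:
  size 1 → [9]=1
  size 2 → [6,9]=1  [8,9]=1
  size 3 → [6,8,9]=2  [7,8,9]=1
  size 4 → [6,7,8,9]=3
  size 5 → [5,6,7,8,9]=3
  size 6 → [4,5,6,7,8,9]=3
  size 7 → [3,4,5,6,7,8,9]=3
  size 8 → [2,3,4,5,6,7,8,9]=3
  first=0(p) contributes 3
  first=1(r) contributes 3
|[w]| = 6

6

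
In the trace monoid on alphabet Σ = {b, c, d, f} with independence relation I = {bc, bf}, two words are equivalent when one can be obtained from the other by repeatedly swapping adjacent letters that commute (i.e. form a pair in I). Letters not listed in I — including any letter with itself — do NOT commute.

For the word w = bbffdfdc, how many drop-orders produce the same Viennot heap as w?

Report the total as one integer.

drop 0:b onto floor
drop 1:b onto {0:b}
drop 2:f onto floor
drop 3:f onto {2:f}
drop 4:d onto {1:b, 3:f}
drop 5:f onto {4:d}
drop 6:d onto {5:f}
drop 7:c onto {6:d}
ground layer = {0:b, 2:f}
drop-orders for the pieces not yet dropped (sum over which currently-grounded one goes next):
  1 to go: {7} 1
  2 to go: {6,7} 1
  3 to go: {5,6,7} 1
  4 to go: {4,5,6,7} 1
  5 to go: {1,4,5,6,7} 1  {3,4,5,6,7} 1
  6 to go: {0,1,4,5,6,7} 1  {1,3,4,5,6,7} 2  {2,3,4,5,6,7} 1
  if 0:b drops first: 3 orders
  if 2:f drops first: 3 orders
heap linearizations: 6

6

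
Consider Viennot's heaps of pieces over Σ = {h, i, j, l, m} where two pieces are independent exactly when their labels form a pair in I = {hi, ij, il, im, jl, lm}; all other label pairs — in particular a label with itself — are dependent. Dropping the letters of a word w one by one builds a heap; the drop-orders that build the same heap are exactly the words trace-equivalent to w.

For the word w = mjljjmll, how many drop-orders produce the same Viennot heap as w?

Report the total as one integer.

56

drop 0:m onto floor
drop 1:j onto {0:m}
drop 2:l onto floor
drop 3:j onto {1:j}
drop 4:j onto {3:j}
drop 5:m onto {4:j}
drop 6:l onto {2:l}
drop 7:l onto {6:l}
ground layer = {0:m, 2:l}
drop-orders for the pieces not yet dropped (sum over which currently-grounded one goes next):
  1 to go: {5} 1  {7} 1
  2 to go: {4,5} 1  {5,7} 2  {6,7} 1
  3 to go: {2,6,7} 1  {3,4,5} 1  {4,5,7} 3  {5,6,7} 3
  4 to go: {1,3,4,5} 1  {2,5,6,7} 4  {3,4,5,7} 4  {4,5,6,7} 6
  5 to go: {0,1,3,4,5} 1  {1,3,4,5,7} 5  {2,4,5,6,7} 10  {3,4,5,6,7} 10
  6 to go: {0,1,3,4,5,7} 6  {1,3,4,5,6,7} 15  {2,3,4,5,6,7} 20
  if 0:m drops first: 35 orders
  if 2:l drops first: 21 orders
heap linearizations: 56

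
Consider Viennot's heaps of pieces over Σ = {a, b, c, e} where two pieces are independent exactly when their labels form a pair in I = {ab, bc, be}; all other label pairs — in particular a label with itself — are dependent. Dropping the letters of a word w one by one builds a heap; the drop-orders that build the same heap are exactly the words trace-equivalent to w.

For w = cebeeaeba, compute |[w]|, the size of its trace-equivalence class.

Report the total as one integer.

piece 0:c — minimal
piece 1:e rests on {0:c}
piece 2:b — minimal
piece 3:e rests on {1:e}
piece 4:e rests on {3:e}
piece 5:a rests on {4:e}
piece 6:e rests on {5:a}
piece 7:b rests on {2:b}
piece 8:a rests on {6:e}
minimal pieces: {0:c, 2:b}
ways to finish when only these pieces remain (= sum over removing one remaining piece with nothing left below it):
  1 left: {7}→1  {8}→1
  2 left: {2,7}→1  {6,8}→1  {7,8}→2
  3 left: {2,7,8}→3  {5,6,8}→1  {6,7,8}→3
  4 left: {2,6,7,8}→6  {4,5,6,8}→1  {5,6,7,8}→4
  5 left: {2,5,6,7,8}→10  {3,4,5,6,8}→1  {4,5,6,7,8}→5
  6 left: {1,3,4,5,6,8}→1  {2,4,5,6,7,8}→15  {3,4,5,6,7,8}→6
  7 left: {0,1,3,4,5,6,8}→1  {1,3,4,5,6,7,8}→7  {2,3,4,5,6,7,8}→21
  placing 0:c first → 28 extensions
  placing 2:b first → 8 extensions
total linear extensions = 36

36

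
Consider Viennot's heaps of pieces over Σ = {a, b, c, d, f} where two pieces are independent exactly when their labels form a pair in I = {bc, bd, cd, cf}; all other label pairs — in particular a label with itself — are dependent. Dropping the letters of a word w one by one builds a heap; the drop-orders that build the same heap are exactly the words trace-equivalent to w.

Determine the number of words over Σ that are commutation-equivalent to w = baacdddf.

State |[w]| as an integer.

5

#0=b has no predecessor
#1=a depends on [0:b]
#2=a depends on [1:a]
#3=c depends on [2:a]
#4=d depends on [2:a]
#5=d depends on [4:d]
#6=d depends on [5:d]
#7=f depends on [6:d]
sources: [0:b]
N(rest) = Σ N(rest − s) over sources s of rest; N(one piece) = 1:
  size 1 → [3]=1  [7]=1
  size 2 → [3,7]=2  [6,7]=1
  size 3 → [3,6,7]=3  [5,6,7]=1
  size 4 → [3,5,6,7]=4  [4,5,6,7]=1
  size 5 → [3,4,5,6,7]=5
  size 6 → [2,3,4,5,6,7]=5
  first=0(b) contributes 5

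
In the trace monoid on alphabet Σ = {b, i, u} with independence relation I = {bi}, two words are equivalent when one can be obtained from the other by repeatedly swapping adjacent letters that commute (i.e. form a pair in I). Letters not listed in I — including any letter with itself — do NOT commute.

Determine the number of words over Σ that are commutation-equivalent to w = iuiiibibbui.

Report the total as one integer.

0(i) covers ∅
1(u) covers 0:i
2(i) covers 1:u
3(i) covers 2:i
4(i) covers 3:i
5(b) covers 1:u
6(i) covers 4:i
7(b) covers 5:b
8(b) covers 7:b
9(u) covers 6:i, 8:b
10(i) covers 9:u
floor of heap: 0:i
completions by unplaced set U, small U first (add the entries for U minus each lowest piece of U):
  |U|=1: {10}:1
  |U|=2: {9,10}:1
  |U|=3: {6,9,10}:1  {8,9,10}:1
  |U|=4: {4,6,9,10}:1  {6,8,9,10}:2  {7,8,9,10}:1
  |U|=5: {3,4,6,9,10}:1  {4,6,8,9,10}:3  {5,7,8,9,10}:1  {6,7,8,9,10}:3
  |U|=6: {2,3,4,6,9,10}:1  {3,4,6,8,9,10}:4  {4,6,7,8,9,10}:6  {5,6,7,8,9,10}:4
  |U|=7: {2,3,4,6,8,9,10}:5  {3,4,6,7,8,9,10}:10  {4,5,6,7,8,9,10}:10
  |U|=8: {2,3,4,6,7,8,9,10}:15  {3,4,5,6,7,8,9,10}:20
  |U|=9: {2,3,4,5,6,7,8,9,10}:35
  start at 0(i): 35

35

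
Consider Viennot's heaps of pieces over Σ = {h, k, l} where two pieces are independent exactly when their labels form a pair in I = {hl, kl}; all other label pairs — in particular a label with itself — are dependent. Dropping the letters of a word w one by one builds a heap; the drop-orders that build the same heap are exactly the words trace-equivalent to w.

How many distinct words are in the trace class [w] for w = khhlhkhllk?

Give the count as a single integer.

120

0(k) covers ∅
1(h) covers 0:k
2(h) covers 1:h
3(l) covers ∅
4(h) covers 2:h
5(k) covers 4:h
6(h) covers 5:k
7(l) covers 3:l
8(l) covers 7:l
9(k) covers 6:h
floor of heap: 0:k, 3:l
completions by unplaced set U, small U first (add the entries for U minus each lowest piece of U):
  |U|=1: {8}:1  {9}:1
  |U|=2: {6,9}:1  {7,8}:1  {8,9}:2
  |U|=3: {3,7,8}:1  {5,6,9}:1  {6,8,9}:3  {7,8,9}:3
  |U|=4: {3,7,8,9}:4  {4,5,6,9}:1  {5,6,8,9}:4  {6,7,8,9}:6
  |U|=5: {2,4,5,6,9}:1  {3,6,7,8,9}:10  {4,5,6,8,9}:5  {5,6,7,8,9}:10
  |U|=6: {1,2,4,5,6,9}:1  {2,4,5,6,8,9}:6  {3,5,6,7,8,9}:20  {4,5,6,7,8,9}:15
  |U|=7: {0,1,2,4,5,6,9}:1  {1,2,4,5,6,8,9}:7  {2,4,5,6,7,8,9}:21  {3,4,5,6,7,8,9}:35
  |U|=8: {0,1,2,4,5,6,8,9}:8  {1,2,4,5,6,7,8,9}:28  {2,3,4,5,6,7,8,9}:56
  start at 0(k): 84
  start at 3(l): 36
sum over floor = 120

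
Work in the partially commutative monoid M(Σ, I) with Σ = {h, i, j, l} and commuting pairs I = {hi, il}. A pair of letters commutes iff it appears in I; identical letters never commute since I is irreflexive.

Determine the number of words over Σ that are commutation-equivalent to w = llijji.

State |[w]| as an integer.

piece 0:l — minimal
piece 1:l rests on {0:l}
piece 2:i — minimal
piece 3:j rests on {1:l, 2:i}
piece 4:j rests on {3:j}
piece 5:i rests on {4:j}
minimal pieces: {0:l, 2:i}
ways to finish when only these pieces remain (= sum over removing one remaining piece with nothing left below it):
  1 left: {5}→1
  2 left: {4,5}→1
  3 left: {3,4,5}→1
  4 left: {1,3,4,5}→1  {2,3,4,5}→1
  placing 0:l first → 2 extensions
  placing 2:i first → 1 extensions
total linear extensions = 3

3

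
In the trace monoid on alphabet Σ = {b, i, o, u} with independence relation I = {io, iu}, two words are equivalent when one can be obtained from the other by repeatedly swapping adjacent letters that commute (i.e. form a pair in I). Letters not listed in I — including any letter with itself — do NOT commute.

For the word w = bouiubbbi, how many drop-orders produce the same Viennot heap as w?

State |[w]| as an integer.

4

#0=b has no predecessor
#1=o depends on [0:b]
#2=u depends on [1:o]
#3=i depends on [0:b]
#4=u depends on [2:u]
#5=b depends on [3:i, 4:u]
#6=b depends on [5:b]
#7=b depends on [6:b]
#8=i depends on [7:b]
sources: [0:b]
N(rest) = Σ N(rest − s) over sources s of rest; N(one piece) = 1:
  size 1 → [8]=1
  size 2 → [7,8]=1
  size 3 → [6,7,8]=1
  size 4 → [5,6,7,8]=1
  size 5 → [3,5,6,7,8]=1  [4,5,6,7,8]=1
  size 6 → [2,4,5,6,7,8]=1  [3,4,5,6,7,8]=2
  size 7 → [1,2,4,5,6,7,8]=1  [2,3,4,5,6,7,8]=3
  first=0(b) contributes 4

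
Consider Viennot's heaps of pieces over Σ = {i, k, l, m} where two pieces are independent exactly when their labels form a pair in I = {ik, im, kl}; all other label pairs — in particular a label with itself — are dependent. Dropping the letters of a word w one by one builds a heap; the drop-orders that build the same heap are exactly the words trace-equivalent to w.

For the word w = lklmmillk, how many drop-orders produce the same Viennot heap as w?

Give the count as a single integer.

drop 0:l onto floor
drop 1:k onto floor
drop 2:l onto {0:l}
drop 3:m onto {1:k, 2:l}
drop 4:m onto {3:m}
drop 5:i onto {2:l}
drop 6:l onto {4:m, 5:i}
drop 7:l onto {6:l}
drop 8:k onto {4:m}
ground layer = {0:l, 1:k}
drop-orders for the pieces not yet dropped (sum over which currently-grounded one goes next):
  1 to go: {7} 1  {8} 1
  2 to go: {6,7} 1  {7,8} 2
  3 to go: {5,6,7} 1  {6,7,8} 3
  4 to go: {4,6,7,8} 3  {5,6,7,8} 4
  5 to go: {3,4,6,7,8} 3  {4,5,6,7,8} 7
  6 to go: {1,3,4,6,7,8} 3  {3,4,5,6,7,8} 10
  7 to go: {1,3,4,5,6,7,8} 13  {2,3,4,5,6,7,8} 10
  if 0:l drops first: 23 orders
  if 1:k drops first: 10 orders
heap linearizations: 33

33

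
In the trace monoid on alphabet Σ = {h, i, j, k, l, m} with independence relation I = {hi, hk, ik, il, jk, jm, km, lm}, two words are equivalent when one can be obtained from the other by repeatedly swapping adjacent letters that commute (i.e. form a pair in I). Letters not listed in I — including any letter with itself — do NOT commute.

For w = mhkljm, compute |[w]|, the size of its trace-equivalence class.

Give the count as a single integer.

#0=m has no predecessor
#1=h depends on [0:m]
#2=k has no predecessor
#3=l depends on [1:h, 2:k]
#4=j depends on [3:l]
#5=m depends on [1:h]
sources: [0:m, 2:k]
N(rest) = Σ N(rest − s) over sources s of rest; N(one piece) = 1:
  size 1 → [4]=1  [5]=1
  size 2 → [3,4]=1  [4,5]=2
  size 3 → [2,3,4]=1  [3,4,5]=3
  size 4 → [1,3,4,5]=3  [2,3,4,5]=4
  first=0(m) contributes 7
  first=2(k) contributes 3
|[w]| = 10

10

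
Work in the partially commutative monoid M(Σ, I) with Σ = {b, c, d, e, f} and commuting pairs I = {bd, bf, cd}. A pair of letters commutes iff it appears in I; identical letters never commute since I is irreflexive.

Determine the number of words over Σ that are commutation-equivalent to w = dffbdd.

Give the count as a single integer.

6

drop 0:d onto floor
drop 1:f onto {0:d}
drop 2:f onto {1:f}
drop 3:b onto floor
drop 4:d onto {2:f}
drop 5:d onto {4:d}
ground layer = {0:d, 3:b}
drop-orders for the pieces not yet dropped (sum over which currently-grounded one goes next):
  1 to go: {3} 1  {5} 1
  2 to go: {3,5} 2  {4,5} 1
  3 to go: {2,4,5} 1  {3,4,5} 3
  4 to go: {1,2,4,5} 1  {2,3,4,5} 4
  if 0:d drops first: 5 orders
  if 3:b drops first: 1 orders
heap linearizations: 6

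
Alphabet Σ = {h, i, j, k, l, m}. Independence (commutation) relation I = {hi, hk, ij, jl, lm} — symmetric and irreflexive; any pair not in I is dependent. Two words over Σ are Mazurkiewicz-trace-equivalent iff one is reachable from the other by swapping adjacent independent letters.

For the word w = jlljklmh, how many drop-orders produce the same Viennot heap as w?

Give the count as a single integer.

12

drop 0:j onto floor
drop 1:l onto floor
drop 2:l onto {1:l}
drop 3:j onto {0:j}
drop 4:k onto {2:l, 3:j}
drop 5:l onto {4:k}
drop 6:m onto {4:k}
drop 7:h onto {5:l, 6:m}
ground layer = {0:j, 1:l}
drop-orders for the pieces not yet dropped (sum over which currently-grounded one goes next):
  1 to go: {7} 1
  2 to go: {5,7} 1  {6,7} 1
  3 to go: {5,6,7} 2
  4 to go: {4,5,6,7} 2
  5 to go: {2,4,5,6,7} 2  {3,4,5,6,7} 2
  6 to go: {0,3,4,5,6,7} 2  {1,2,4,5,6,7} 2  {2,3,4,5,6,7} 4
  if 0:j drops first: 6 orders
  if 1:l drops first: 6 orders
heap linearizations: 12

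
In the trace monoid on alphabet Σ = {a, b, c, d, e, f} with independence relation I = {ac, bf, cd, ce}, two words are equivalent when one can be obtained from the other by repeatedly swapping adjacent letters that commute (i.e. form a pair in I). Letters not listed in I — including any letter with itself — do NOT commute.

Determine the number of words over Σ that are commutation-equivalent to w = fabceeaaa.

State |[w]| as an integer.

6

0(f) covers ∅
1(a) covers 0:f
2(b) covers 1:a
3(c) covers 2:b
4(e) covers 2:b
5(e) covers 4:e
6(a) covers 5:e
7(a) covers 6:a
8(a) covers 7:a
floor of heap: 0:f
completions by unplaced set U, small U first (add the entries for U minus each lowest piece of U):
  |U|=1: {3}:1  {8}:1
  |U|=2: {3,8}:2  {7,8}:1
  |U|=3: {3,7,8}:3  {6,7,8}:1
  |U|=4: {3,6,7,8}:4  {5,6,7,8}:1
  |U|=5: {3,5,6,7,8}:5  {4,5,6,7,8}:1
  |U|=6: {3,4,5,6,7,8}:6
  |U|=7: {2,3,4,5,6,7,8}:6
  start at 0(f): 6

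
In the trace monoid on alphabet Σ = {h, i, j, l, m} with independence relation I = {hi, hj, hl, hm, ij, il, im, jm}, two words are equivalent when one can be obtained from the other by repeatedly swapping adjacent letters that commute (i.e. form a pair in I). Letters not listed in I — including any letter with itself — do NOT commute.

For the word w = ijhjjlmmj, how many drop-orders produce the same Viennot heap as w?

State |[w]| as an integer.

0(i) covers ∅
1(j) covers ∅
2(h) covers ∅
3(j) covers 1:j
4(j) covers 3:j
5(l) covers 4:j
6(m) covers 5:l
7(m) covers 6:m
8(j) covers 5:l
floor of heap: 0:i, 1:j, 2:h
completions by unplaced set U, small U first (add the entries for U minus each lowest piece of U):
  |U|=1: {0}:1  {2}:1  {7}:1  {8}:1
  |U|=2: {0,2}:2  {0,7}:2  {0,8}:2  {2,7}:2  {2,8}:2  {6,7}:1  {7,8}:2
  |U|=3: {0,2,7}:6  {0,2,8}:6  {0,6,7}:3  {0,7,8}:6  {2,6,7}:3  {2,7,8}:6  {6,7,8}:3
  |U|=4: {0,2,6,7}:12  {0,2,7,8}:24  {0,6,7,8}:12  {2,6,7,8}:12  {5,6,7,8}:3
  |U|=5: {0,2,6,7,8}:60  {0,5,6,7,8}:15  {2,5,6,7,8}:15  {4,5,6,7,8}:3
  |U|=6: {0,2,5,6,7,8}:90  {0,4,5,6,7,8}:18  {2,4,5,6,7,8}:18  {3,4,5,6,7,8}:3
  |U|=7: {0,2,4,5,6,7,8}:126  {0,3,4,5,6,7,8}:21  {1,3,4,5,6,7,8}:3  {2,3,4,5,6,7,8}:21
  start at 0(i): 24
  start at 1(j): 168
  start at 2(h): 24
sum over floor = 216

216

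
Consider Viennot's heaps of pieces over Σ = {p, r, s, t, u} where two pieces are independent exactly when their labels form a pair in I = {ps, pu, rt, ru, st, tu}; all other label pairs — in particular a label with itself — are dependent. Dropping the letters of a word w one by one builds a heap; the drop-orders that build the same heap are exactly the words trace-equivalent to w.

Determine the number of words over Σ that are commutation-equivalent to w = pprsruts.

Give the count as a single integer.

12

piece 0:p — minimal
piece 1:p rests on {0:p}
piece 2:r rests on {1:p}
piece 3:s rests on {2:r}
piece 4:r rests on {3:s}
piece 5:u rests on {3:s}
piece 6:t rests on {1:p}
piece 7:s rests on {4:r, 5:u}
minimal pieces: {0:p}
ways to finish when only these pieces remain (= sum over removing one remaining piece with nothing left below it):
  1 left: {6}→1  {7}→1
  2 left: {4,7}→1  {5,7}→1  {6,7}→2
  3 left: {4,5,7}→2  {4,6,7}→3  {5,6,7}→3
  4 left: {3,4,5,7}→2  {4,5,6,7}→8
  5 left: {2,3,4,5,7}→2  {3,4,5,6,7}→10
  6 left: {2,3,4,5,6,7}→12
  placing 0:p first → 12 extensions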